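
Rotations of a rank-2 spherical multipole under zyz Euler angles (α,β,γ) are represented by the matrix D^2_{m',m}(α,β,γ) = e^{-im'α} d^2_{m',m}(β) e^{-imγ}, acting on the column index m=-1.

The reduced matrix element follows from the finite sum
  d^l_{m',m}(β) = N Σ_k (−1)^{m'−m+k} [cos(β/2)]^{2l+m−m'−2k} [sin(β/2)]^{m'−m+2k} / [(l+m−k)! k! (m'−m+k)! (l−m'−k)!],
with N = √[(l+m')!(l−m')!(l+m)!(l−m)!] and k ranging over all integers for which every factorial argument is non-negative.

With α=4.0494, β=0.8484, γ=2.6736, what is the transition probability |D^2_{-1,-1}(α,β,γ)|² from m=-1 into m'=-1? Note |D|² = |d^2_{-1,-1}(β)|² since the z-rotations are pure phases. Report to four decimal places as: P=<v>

P=0.0717

Split into d^2_{-1,-1}(β=0.8484) × two z-phases.
Half-angle: c=0.911368, s=0.411592. N=√(1·6·1·6)=6.000000
k: max(0,(-1)−(-1))=0 … min(2+(-1),2−(-1))=1
  k=0: (−1)^0·6.0000/(6)·0.9114^4·0.4116^0 = +0.689883
  k=1: (−1)^1·6.0000/(2)·0.9114^2·0.4116^2 = -0.422126
d^2_{-1,-1}(0.8484) = +0.689883 -0.422126 = +0.267757
|D^2_{-1,-1}|² = |d^2_{-1,-1}(β)|² = (+0.267757)² = 0.071694 (the z-rotation phases have unit modulus)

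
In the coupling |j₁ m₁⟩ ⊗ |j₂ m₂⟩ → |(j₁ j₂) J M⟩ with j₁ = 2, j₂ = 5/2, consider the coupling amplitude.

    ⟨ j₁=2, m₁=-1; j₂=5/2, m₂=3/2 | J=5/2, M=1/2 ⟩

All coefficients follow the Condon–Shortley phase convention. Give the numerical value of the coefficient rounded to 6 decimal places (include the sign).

j₁+j₂−J=2  J+j₁−j₂=2  J−j₁+j₂=3  j₁+j₂+J+1=8
(j₁±m₁, j₂±m₂, J±M) = (1,3,4,1,3,2)
P² = 216/35
sum k=1..2:
  [1] −1/12 = -1/12
  [2] +1/4 = 1/4
S = 1/6
C² = P²·S² = 6/35 ; C = +0.414039

+√(6/35) = +0.414039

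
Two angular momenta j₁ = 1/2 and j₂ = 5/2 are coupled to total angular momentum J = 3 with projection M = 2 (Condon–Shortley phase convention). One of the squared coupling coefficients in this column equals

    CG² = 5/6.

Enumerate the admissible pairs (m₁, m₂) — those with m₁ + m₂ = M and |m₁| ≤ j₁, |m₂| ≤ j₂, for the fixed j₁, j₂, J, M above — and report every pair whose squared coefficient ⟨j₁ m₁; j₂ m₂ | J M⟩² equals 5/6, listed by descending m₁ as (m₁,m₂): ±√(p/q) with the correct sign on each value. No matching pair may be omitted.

Admissible pairs with m₁+m₂ = M = 2: (-1/2,5/2), (1/2,3/2)
  (m₁,m₂)=(1/2,3/2): CG² = 5/6, CG = +√(5/6)   ← matches the target
  (m₁,m₂)=(-1/2,5/2): CG² = 1/6, CG = +√(1/6)
Pairs with CG² = 5/6: (1/2,3/2): +√(5/6)

(1/2,3/2): +√(5/6)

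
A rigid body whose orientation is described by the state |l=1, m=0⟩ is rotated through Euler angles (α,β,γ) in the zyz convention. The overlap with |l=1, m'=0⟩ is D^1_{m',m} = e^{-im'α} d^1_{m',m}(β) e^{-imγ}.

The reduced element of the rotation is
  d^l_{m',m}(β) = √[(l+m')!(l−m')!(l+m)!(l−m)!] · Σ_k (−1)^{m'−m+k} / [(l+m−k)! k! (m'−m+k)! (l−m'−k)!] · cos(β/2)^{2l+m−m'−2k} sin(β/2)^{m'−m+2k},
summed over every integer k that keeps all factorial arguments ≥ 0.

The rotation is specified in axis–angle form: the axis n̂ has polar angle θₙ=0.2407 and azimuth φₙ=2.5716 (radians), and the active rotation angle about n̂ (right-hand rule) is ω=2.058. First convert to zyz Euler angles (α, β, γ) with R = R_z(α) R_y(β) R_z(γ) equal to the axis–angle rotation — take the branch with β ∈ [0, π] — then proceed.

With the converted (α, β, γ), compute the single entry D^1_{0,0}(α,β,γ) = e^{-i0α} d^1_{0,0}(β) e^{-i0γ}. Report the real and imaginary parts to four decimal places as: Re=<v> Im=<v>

Re=0.9166 Im=0.0000

Axis–angle → zyz. n̂ = (sinθₙcosφₙ, sinθₙsinφₙ, cosθₙ) = (-0.200695, +0.128637, +0.971171), ω = 2.0580.
R = I cosω + sinω [n̂]ₓ + (1−cosω) n̂n̂ᵀ gives
  R = [-0.409021, -0.896074, -0.172488; +0.820268, -0.443862, +0.360759; -0.399828, +0.006072, +0.916570]
β = atan2(√(R₁₃²+R₂₃²), R₃₃) = 0.411379; α = atan2(R₂₃, R₁₃) mod 2π = 2.016792; γ = atan2(R₃₂, −R₃₁) mod 2π = 0.015185
First d^1_{0,0}(β=0.4114), then the phase factors e^{-i(0)α} and e^{-i(0)γ}:
With c≡cos(β/2)=0.978920 and s≡sin(β/2)=0.204242, N=[1·1·1·1]^{1/2}=1.000000
k∈{0,1} keeps every argument non-negative
  k=0: (−1)^0·1.0000/(1)·0.9789^2·0.2042^0 = +0.958285
  k=1: (−1)^1·1.0000/(1)·0.9789^0·0.2042^2 = -0.041715
d^1_{0,0}(0.4114) = +0.958285 -0.041715 = +0.916570
Attach z-rotation phases: D = e^{-i(0)(2.0168)}·(+0.916570)·e^{-i(0)(0.0152)} = +0.916570+0.000000i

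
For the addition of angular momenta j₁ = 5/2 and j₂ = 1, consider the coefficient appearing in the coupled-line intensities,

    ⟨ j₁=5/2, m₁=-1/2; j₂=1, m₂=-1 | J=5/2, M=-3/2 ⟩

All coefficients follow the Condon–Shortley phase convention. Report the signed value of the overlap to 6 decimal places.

+0.676123

j₁+j₂−J=1  J+j₁−j₂=4  J−j₁+j₂=1  j₁+j₂+J+1=7
(j₁±m₁, j₂±m₂, J±M) = (2,3,0,2,1,4)
P² = 576/35
sum k=0..0:
  [0] +1/6 = 1/6
S = 1/6
C² = P²·S² = 16/35 ; C = +0.676123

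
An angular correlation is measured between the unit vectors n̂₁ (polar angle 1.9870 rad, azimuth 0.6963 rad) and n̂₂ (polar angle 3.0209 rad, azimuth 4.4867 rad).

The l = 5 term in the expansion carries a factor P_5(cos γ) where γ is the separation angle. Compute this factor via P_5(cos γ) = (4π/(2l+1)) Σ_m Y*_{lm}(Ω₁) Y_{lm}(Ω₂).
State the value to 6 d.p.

Summing Y*_{l m}(θ₁,φ₁)·Y_{l m}(θ₂,φ₂) over m ∈ [−5, 5]; prefactor 4π/(2·5+1) = 1.142397:
  term(m=-5) = (0.000003, -0.000000)   from Y*(Ω₁)=(-0.280080, -0.099046), Y(Ω₂)=(-0.000011, 0.000005)
  term(m=-4) = (-0.000109, -0.000066)   from Y*(Ω₁)=(0.389164, -0.144882), Y(Ω₂)=(-0.000190, -0.000240)
  term(m=-3) = (0.000217, 0.000551)   from Y*(Ω₁)=(-0.061749, 0.108323), Y(Ω₂)=(0.002977, -0.003703)
  term(m=-2) = (-0.003761, 0.013422)   from Y*(Ω₁)=(0.051780, 0.287497), Y(Ω₂)=(0.042938, 0.020815)
  term(m=-1) = (0.049741, -0.037720)   from Y*(Ω₁)=(-0.163454, -0.136645), Y(Ω₂)=(-0.065570, 0.285582)
  term(m=+0) = (0.207207, 0.000000)   from Y*(Ω₁)=(-0.247830, -0.000000), Y(Ω₂)=(-0.836086, 0.000000)
  term(m=+1) = (0.049741, 0.037720)   from Y*(Ω₁)=(0.163454, -0.136645), Y(Ω₂)=(0.065570, 0.285582)
  term(m=+2) = (-0.003761, -0.013422)   from Y*(Ω₁)=(0.051780, -0.287497), Y(Ω₂)=(0.042938, -0.020815)
  term(m=+3) = (0.000217, -0.000551)   from Y*(Ω₁)=(0.061749, 0.108323), Y(Ω₂)=(-0.002977, -0.003703)
  term(m=+4) = (-0.000109, 0.000066)   from Y*(Ω₁)=(0.389164, 0.144882), Y(Ω₂)=(-0.000190, 0.000240)
  term(m=+5) = (0.000003, 0.000000)   from Y*(Ω₁)=(0.280080, -0.099046), Y(Ω₂)=(0.000011, 0.000005)
Accumulated sum (0.299392, 0.000000); after 4π/(2l+1) scaling, (0.342025, 0.000000) ⇒ P_5 = 0.342025

0.342025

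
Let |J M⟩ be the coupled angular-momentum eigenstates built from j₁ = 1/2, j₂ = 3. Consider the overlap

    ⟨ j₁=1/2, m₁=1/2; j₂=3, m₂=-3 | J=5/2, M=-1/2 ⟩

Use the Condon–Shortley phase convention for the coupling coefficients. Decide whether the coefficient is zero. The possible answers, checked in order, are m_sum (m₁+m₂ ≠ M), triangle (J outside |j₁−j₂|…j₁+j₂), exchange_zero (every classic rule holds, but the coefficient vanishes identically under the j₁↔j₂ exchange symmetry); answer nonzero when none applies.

m-sum: m₁+m₂ = 1/2+(-3) = -5/2, M = -1/2  ✗ ⇒ coefficient is 0

m_sum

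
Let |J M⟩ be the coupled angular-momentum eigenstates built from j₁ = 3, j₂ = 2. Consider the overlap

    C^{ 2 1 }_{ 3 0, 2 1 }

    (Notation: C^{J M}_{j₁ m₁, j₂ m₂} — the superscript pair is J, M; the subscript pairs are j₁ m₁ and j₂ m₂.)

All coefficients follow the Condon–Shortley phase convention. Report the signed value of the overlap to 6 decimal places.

+√(2/7) = +0.534522

triangle: 3!×3!×1!/8! = 36/40320
(j±m)!: 3!×3!×3!×1!×3!×1! = 1296
prefactor² = (2J+1)×Δ×N² = 81/14
  k=2: +1/(2!×1!×1!×1!×2!×0!) = 1/4
  k=3: −1/(3!×0!×0!×0!×3!×1!) = -1/36
Σ = 2/9  ⇒  CG² = 81/14×(2/9)² = 2/7
CG = +√(2/7) = +0.534522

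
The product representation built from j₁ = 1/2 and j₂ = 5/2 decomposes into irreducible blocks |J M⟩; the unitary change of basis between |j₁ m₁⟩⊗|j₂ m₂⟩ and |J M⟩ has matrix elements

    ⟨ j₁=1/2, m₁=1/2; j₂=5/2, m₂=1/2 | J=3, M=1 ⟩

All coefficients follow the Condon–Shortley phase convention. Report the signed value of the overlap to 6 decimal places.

√[7·0!1!5!/7! · 1!0!3!2!4!2!] = √(96)
  +(−1)^0/∏(0,0,0,3,1,2)! = 1/12  (running 1/12)
⟨..|..⟩ = √(96)·(1/12) = +0.816497

+√(2/3) = +0.816497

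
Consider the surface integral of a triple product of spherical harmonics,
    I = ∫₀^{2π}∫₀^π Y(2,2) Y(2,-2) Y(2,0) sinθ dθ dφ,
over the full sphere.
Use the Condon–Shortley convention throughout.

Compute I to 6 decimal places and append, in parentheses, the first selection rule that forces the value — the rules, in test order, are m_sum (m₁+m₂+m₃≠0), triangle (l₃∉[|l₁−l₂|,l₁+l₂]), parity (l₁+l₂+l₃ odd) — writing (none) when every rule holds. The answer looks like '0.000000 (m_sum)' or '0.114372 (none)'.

-0.180224 (none)

Rules hold: Σm=0, L=6 even, 0≤2≤4.
N = 5·5·5 = 125
Δ = 2!·2!·2!/7! = 1/630
Racah Σ t=0..2: t=0:+1/8 t=1:−1/1 t=2:+1/8 = -3/4
⇒ 3j(2 2 2; 0 0 0)² = 2/35, sgn -1
Racah Σ t=0..0: t=0:+1/8 = 1/8
⇒ 3j(2 2 2; 2 -2 0)² = 2/35, sgn +1
4πI² = N·(3j₀)²·(3jₘ)² = 20/49
I = -1·√(0.408163/4π) = -0.18022375
No selection rule forces the value: the integral is nonzero (none).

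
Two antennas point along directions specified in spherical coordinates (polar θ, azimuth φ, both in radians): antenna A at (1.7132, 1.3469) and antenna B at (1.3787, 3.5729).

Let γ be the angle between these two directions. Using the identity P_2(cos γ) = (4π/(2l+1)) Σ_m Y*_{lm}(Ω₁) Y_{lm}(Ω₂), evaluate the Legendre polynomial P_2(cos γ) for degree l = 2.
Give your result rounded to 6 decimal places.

Summing Y*_{l m}(θ₁,φ₁)·Y_{l m}(θ₂,φ₂) over m ∈ [−2, 2]; prefactor 4π/(2·2+1) = 2.513274:
  m=-2: Y*=-0.34118 + 0.16388j  Y=0.24210 - 0.28270j  product -0.03627 + 0.13612j
  m=-1: Y*=-0.02410 - 0.10582j  Y=-0.13152 + 0.06053j  product 0.00957 + 0.01246j
  m=+0: Y*=-0.29633 + 0.00000j  Y=-0.28090 + 0.00000j  product 0.08324 + 0.00000j
  m=+1: Y*=0.02410 - 0.10582j  Y=0.13152 + 0.06053j  product 0.00957 - 0.01246j
  m=+2: Y*=-0.34118 - 0.16388j  Y=0.24210 + 0.28270j  product -0.03627 - 0.13612j
Σ over m = 0.02985 + 0.00000j; ×(4π/5) → 0.07503 + 0.00000j. Real part: 0.075028

0.075028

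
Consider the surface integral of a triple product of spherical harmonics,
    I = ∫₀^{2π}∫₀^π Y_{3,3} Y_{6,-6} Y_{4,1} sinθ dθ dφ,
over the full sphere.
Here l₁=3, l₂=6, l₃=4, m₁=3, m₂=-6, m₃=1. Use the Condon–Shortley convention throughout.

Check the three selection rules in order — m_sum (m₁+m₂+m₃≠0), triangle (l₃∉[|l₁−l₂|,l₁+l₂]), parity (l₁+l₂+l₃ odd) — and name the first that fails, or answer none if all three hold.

azimuthal sum: 3 − 6 + 1 = -2  ✗
3 ≤ 4 ≤ 9 (triangle on l)
L = 3 + 6 + 4 = 13 (odd)

m_sum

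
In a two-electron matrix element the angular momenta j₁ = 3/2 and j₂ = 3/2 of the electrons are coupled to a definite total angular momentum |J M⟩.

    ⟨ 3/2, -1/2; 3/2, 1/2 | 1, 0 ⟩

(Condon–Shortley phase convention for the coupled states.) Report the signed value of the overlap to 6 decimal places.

-0.223607

√[3·2!1!1!/5! · 1!2!2!1!1!1!] = √(1/5)
  +(−1)^1/∏(1,1,1,1,0,0)! = -1  (running -1)
  +(−1)^2/∏(2,0,0,0,1,1)! = 1/2  (running -1/2)
⟨..|..⟩ = √(1/5)·(-1/2) = -0.223607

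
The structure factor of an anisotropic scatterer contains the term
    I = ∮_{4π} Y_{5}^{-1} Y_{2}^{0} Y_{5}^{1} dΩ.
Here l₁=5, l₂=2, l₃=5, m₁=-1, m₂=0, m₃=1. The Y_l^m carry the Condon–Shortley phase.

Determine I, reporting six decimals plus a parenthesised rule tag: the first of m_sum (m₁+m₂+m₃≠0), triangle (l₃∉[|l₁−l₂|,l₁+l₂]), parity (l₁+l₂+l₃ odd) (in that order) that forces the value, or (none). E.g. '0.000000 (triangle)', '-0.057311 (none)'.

-0.145565 (none)

m-sum 0 ✓  L=12 even ✓  3≤5≤7 ✓
Π(2lᵢ+1) = 11×5×11 = 605
triangle coeff Δ(5,2,5) = 1/38610
Σ_t [0,2]: t=0:+1/2880 t=1:−1/576 t=2:+1/2880 = -1/960
(3j)²=10/429 [(5 2 5; 0 0 0)], sign=+1
Σ_t [0,2]: t=0:+1/5760 t=1:−1/720 t=2:+1/2304 = -1/1280
(3j)²=27/1430 [(5 2 5; -1 0 1)], sign=-1
⇒ 4πI² = 45/169
I = (-1)√(45/169/(4π)) = -0.14556534
No selection rule forces the value: the integral is nonzero (none).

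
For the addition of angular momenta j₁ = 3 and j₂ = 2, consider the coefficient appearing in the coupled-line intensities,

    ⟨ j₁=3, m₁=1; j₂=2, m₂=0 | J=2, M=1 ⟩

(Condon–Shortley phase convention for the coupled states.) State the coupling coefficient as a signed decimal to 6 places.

-0.377964

√[5·3!3!1!/8! · 4!2!2!2!3!1!] = √(36/7)
  +(−1)^1/∏(1,2,1,1,2,0)! = -1/4  (running -1/4)
  +(−1)^2/∏(2,1,0,0,3,1)! = 1/12  (running -1/6)
⟨..|..⟩ = √(36/7)·(-1/6) = -0.377964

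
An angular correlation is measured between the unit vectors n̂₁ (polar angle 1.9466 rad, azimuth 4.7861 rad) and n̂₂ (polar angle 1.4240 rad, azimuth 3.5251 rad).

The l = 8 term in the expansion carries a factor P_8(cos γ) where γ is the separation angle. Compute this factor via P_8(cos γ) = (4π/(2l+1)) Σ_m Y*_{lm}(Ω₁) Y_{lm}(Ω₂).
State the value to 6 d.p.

-0.102202

Addition theorem: P_8(cos γ) = (4π/17) Σ_m Y*_{lm}(Ω₁) Y_{lm}(Ω₂), m = −8…8:
  [-8]  conj(Y_{8,-8})(Ω₁) = +0.240153+0.160688i ; Y_{8,-8}(Ω₂) = -0.471437-0.034729i ; Δ = -0.107637-0.084094i
  [-7]  conj(Y_{8,-7})(Ω₁) = +0.224999-0.396662i ; Y_{8,-7}(Ω₂) = +0.250886+0.123378i ; Δ = +0.105389-0.071757i
  [-6]  conj(Y_{8,-6})(Ω₁) = -0.224939-0.106520i ; Y_{8,-6}(Ω₂) = +0.159798+0.178473i ; Δ = -0.016934-0.057167i
  [-5]  conj(Y_{8,-5})(Ω₁) = +0.073346-0.189917i ; Y_{8,-5}(Ω₂) = -0.102588-0.283911i ; Δ = -0.061444-0.001341i
  [-4]  conj(Y_{8,-4})(Ω₁) = -0.320612-0.097369i ; Y_{8,-4}(Ω₂) = +0.005639-0.153293i ; Δ = -0.016734+0.048598i
  [-3]  conj(Y_{8,-3})(Ω₁) = +0.011623-0.051700i ; Y_{8,-3}(Ω₂) = -0.124222+0.277962i ; Δ = +0.012927+0.009653i
  [-2]  conj(Y_{8,-2})(Ω₁) = -0.331286-0.049196i ; Y_{8,-2}(Ω₂) = -0.081366+0.078428i ; Δ = +0.030814-0.021979i
  [-1]  conj(Y_{8,-1})(Ω₁) = -0.000863+0.011691i ; Y_{8,-1}(Ω₂) = +0.281564-0.113607i ; Δ = +0.001085+0.003390i
  [+0]  conj(Y_{8,0})(Ω₁) = -0.329144-0.000000i ; Y_{8,0}(Ω₂) = +0.100848+0.000000i ; Δ = -0.033194-0.000000i
  [+1]  conj(Y_{8,1})(Ω₁) = +0.000863+0.011691i ; Y_{8,1}(Ω₂) = -0.281564-0.113607i ; Δ = +0.001085-0.003390i
  [+2]  conj(Y_{8,2})(Ω₁) = -0.331286+0.049196i ; Y_{8,2}(Ω₂) = -0.081366-0.078428i ; Δ = +0.030814+0.021979i
  [+3]  conj(Y_{8,3})(Ω₁) = -0.011623-0.051700i ; Y_{8,3}(Ω₂) = +0.124222+0.277962i ; Δ = +0.012927-0.009653i
  [+4]  conj(Y_{8,4})(Ω₁) = -0.320612+0.097369i ; Y_{8,4}(Ω₂) = +0.005639+0.153293i ; Δ = -0.016734-0.048598i
  [+5]  conj(Y_{8,5})(Ω₁) = -0.073346-0.189917i ; Y_{8,5}(Ω₂) = +0.102588-0.283911i ; Δ = -0.061444+0.001341i
  [+6]  conj(Y_{8,6})(Ω₁) = -0.224939+0.106520i ; Y_{8,6}(Ω₂) = +0.159798-0.178473i ; Δ = -0.016934+0.057167i
  [+7]  conj(Y_{8,7})(Ω₁) = -0.224999-0.396662i ; Y_{8,7}(Ω₂) = -0.250886+0.123378i ; Δ = +0.105389+0.071757i
  [+8]  conj(Y_{8,8})(Ω₁) = +0.240153-0.160688i ; Y_{8,8}(Ω₂) = -0.471437+0.034729i ; Δ = -0.107637+0.084094i
Accumulated sum -0.138261+0.000000i; after 4π/(2l+1) scaling, -0.102202+0.000000i ⇒ P_8 = -0.102202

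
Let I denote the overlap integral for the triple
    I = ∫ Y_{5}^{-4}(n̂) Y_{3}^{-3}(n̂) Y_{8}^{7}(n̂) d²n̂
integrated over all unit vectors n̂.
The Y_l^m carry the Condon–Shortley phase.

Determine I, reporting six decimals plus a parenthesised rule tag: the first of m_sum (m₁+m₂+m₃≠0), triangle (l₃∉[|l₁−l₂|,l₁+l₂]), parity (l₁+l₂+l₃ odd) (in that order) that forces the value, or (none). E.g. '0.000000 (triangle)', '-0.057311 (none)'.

Rules hold: Σm=0, L=16 even, 2≤8≤8.
N = 11·7·17 = 1309
Δ = 0!·10!·6!/17! = 1/136136
Racah Σ t=0..0: t=0:+1/518400 = 1/518400
⇒ 3j(5 3 8; 0 0 0)² = 56/2431, sgn +1
Racah Σ t=0..0: t=0:+1/261273600 = 1/261273600
⇒ 3j(5 3 8; -4 -3 7)² = 5/136, sgn -1
4πI² = N·(3j₀)²·(3jₘ)² = 245/221
I = -1·√(1.1086/4π) = -0.29701746
No selection rule forces the value: the integral is nonzero (none).

-0.297017 (none)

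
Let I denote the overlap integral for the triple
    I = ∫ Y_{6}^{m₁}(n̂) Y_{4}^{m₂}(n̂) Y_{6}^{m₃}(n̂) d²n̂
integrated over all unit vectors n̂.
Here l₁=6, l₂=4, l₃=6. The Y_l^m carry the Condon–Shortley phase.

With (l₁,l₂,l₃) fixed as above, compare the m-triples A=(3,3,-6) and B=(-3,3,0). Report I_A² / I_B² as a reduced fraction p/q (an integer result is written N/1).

Same 6,4,6: normalisation and zero-m 3j drop out of the ratio.
A: Δ: 4! 8! 4! / 17! → 1/15315300; sum: t=3:−1/5806080 = -1/5806080; 3j²(6 4 6; 3 3 -6) = Δ·Π!·Σ² = 9/884  (sign -1)
B: Δ: 4! 8! 4! / 17! → 1/15315300; sum: t=3:−1/207360 t=4:+1/103680 = 1/207360; 3j²(6 4 6; -3 3 0) = Δ·Π!·Σ² = 21/2431  (sign +1)
I_A²/I_B² = (9/884)/(21/2431) = 33/28

33/28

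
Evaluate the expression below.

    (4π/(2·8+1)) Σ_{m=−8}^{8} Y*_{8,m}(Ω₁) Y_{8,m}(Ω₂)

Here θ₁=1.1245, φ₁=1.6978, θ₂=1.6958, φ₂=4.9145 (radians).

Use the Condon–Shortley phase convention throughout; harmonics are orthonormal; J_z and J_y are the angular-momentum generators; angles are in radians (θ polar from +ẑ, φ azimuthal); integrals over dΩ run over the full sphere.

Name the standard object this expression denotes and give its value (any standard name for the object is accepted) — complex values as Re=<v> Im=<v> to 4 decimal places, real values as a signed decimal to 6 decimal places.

This sum is the spherical-harmonic addition theorem: it equals the Legendre polynomial P_l(cos γ) of the angle γ between the two directions.
Addition theorem: P_8(cos γ) = (4π/17) Σ_m Y*_{lm}(Ω₁) Y_{lm}(Ω₂), m = −8…8:
  m=-8: (0.11902 + 0.19207j) × (-0.02231 - 0.48361j) = 0.09023 - 0.06184j  (running Σ = 0.09023 - 0.06184j)
  m=-7: (0.33580 - 0.27253j) × (0.24038 + 0.03781j) = 0.09102 - 0.05281j  (running Σ = 0.18125 - 0.11466j)
  m=-6: (-0.26328 - 0.25125j) × (0.09653 - 0.25792j) = -0.09022 + 0.04365j  (running Σ = 0.09104 - 0.07101j)
  m=-5: (0.02555 - 0.03467j) × (0.22850 + 0.14333j) = 0.01081 - 0.00426j  (running Σ = 0.10184 - 0.07527j)
  m=-4: (-0.31073 - 0.17300j) × (0.13847 - 0.14500j) = -0.06811 + 0.02110j  (running Σ = 0.03373 - 0.05417j)
  m=-3: (-0.05045 + 0.12593j) × (0.15792 + 0.22773j) = -0.03664 + 0.00840j  (running Σ = -0.00291 - 0.04577j)
  m=-2: (-0.28181 - 0.07316j) × (0.15212 - 0.06507j) = -0.04763 + 0.00721j  (running Σ = -0.05054 - 0.03856j)
  m=-1: (-0.02512 + 0.19673j) × (0.05601 + 0.27335j) = -0.05519 + 0.00415j  (running Σ = -0.10573 - 0.03440j)
  m=0: (-0.26471 + 0.00000j) × (0.15487 + 0.00000j) = -0.04100 + 0.00000j  (running Σ = -0.14672 - 0.03440j)
  m=1: (0.02512 + 0.19673j) × (-0.05601 + 0.27335j) = -0.05519 - 0.00415j  (running Σ = -0.20191 - 0.03856j)
  m=2: (-0.28181 + 0.07316j) × (0.15212 + 0.06507j) = -0.04763 - 0.00721j  (running Σ = -0.24953 - 0.04577j)
  m=3: (0.05045 + 0.12593j) × (-0.15792 + 0.22773j) = -0.03664 - 0.00840j  (running Σ = -0.28618 - 0.05417j)
  m=4: (-0.31073 + 0.17300j) × (0.13847 + 0.14500j) = -0.06811 - 0.02110j  (running Σ = -0.35429 - 0.07527j)
  m=5: (-0.02555 - 0.03467j) × (-0.22850 + 0.14333j) = 0.01081 + 0.00426j  (running Σ = -0.34348 - 0.07101j)
  m=6: (-0.26328 + 0.25125j) × (0.09653 + 0.25792j) = -0.09022 - 0.04365j  (running Σ = -0.43370 - 0.11466j)
  m=7: (-0.33580 - 0.27253j) × (-0.24038 + 0.03781j) = 0.09102 + 0.05281j  (running Σ = -0.34268 - 0.06184j)
  m=8: (0.11902 - 0.19207j) × (-0.02231 + 0.48361j) = 0.09023 + 0.06184j  (running Σ = -0.25245 + 0.00000j)
Σ over m = -0.25245 + 0.00000j; ×(4π/17) → -0.18661 + 0.00000j. Real part: -0.186609

Legendre polynomial (addition theorem), -0.186609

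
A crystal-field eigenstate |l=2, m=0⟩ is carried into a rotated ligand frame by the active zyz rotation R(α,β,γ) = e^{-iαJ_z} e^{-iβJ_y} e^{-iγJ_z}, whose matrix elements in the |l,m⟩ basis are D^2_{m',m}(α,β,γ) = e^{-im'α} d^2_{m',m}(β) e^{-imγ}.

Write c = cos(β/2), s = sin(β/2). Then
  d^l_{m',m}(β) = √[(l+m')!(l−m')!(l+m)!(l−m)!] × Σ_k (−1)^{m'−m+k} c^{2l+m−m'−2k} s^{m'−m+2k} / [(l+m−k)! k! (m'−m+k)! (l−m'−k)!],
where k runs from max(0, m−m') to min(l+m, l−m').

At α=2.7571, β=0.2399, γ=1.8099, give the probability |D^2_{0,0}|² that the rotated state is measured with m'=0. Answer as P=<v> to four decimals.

P=0.8378

First d^2_{0,0}(β=0.2399), then the phase factors e^{-i(0)α} and e^{-i(0)γ}:
Half-angle: c=0.992815, s=0.119663. N=√(2·2·2·2)=4.000000
k∈{0,1,2} keeps every argument non-negative
  k=0: (−1)^0·4.0000/(4)·0.9928^4·0.1197^0 = +0.971567
  k=1: (−1)^1·4.0000/(1)·0.9928^2·0.1197^2 = -0.056456
  k=2: (−1)^2·4.0000/(4)·0.9928^0·0.1197^4 = +0.000205
d^2_{0,0}(0.2399) = +0.971567 -0.056456 +0.000205 = +0.915315
|D^2_{0,0}|² = |d^2_{0,0}(β)|² = (+0.915315)² = 0.837802 (the z-rotation phases have unit modulus)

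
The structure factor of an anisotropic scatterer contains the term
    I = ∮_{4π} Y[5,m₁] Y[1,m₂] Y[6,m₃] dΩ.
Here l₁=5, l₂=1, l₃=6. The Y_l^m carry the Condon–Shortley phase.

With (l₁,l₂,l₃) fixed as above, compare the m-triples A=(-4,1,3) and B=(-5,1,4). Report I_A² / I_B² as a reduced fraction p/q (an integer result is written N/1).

3/1

Shared (l₁,l₂,l₃)=(5,1,6): N and (l;000)² cancel in I_A²/I_B².
A: Δ = 0!·10!·2!/13! = 1/858; Racah Σ t=0..0: t=0:+1/725760 = 1/725760; ⇒ 3j(5 1 6; -4 1 3)² = 1/286, sgn -1
B: Δ = 0!·10!·2!/13! = 1/858; Racah Σ t=0..0: t=0:+1/7257600 = 1/7257600; ⇒ 3j(5 1 6; -5 1 4)² = 1/858, sgn +1
I_A²/I_B² = (1/286)/(1/858) = 3/1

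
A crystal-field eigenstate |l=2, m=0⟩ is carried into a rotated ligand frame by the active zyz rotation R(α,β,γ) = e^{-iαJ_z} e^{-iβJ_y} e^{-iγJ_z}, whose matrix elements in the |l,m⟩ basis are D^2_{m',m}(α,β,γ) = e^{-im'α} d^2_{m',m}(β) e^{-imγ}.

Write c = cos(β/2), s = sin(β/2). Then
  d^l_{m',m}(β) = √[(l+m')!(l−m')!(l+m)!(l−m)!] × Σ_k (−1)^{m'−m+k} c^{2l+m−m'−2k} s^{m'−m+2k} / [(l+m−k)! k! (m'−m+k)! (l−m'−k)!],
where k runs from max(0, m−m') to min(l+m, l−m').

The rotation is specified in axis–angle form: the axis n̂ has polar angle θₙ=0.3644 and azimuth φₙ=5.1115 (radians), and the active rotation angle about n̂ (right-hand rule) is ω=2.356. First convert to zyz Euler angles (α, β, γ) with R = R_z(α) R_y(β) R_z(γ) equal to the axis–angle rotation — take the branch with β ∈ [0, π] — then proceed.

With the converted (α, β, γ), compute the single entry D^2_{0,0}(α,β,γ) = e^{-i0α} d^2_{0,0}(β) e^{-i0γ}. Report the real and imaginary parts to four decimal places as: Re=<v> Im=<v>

Re=0.4201 Im=0.0000

Axis–angle → zyz. n̂ = (sinθₙcosφₙ, sinθₙsinφₙ, cosθₙ) = (+0.138492, -0.328379, +0.934338), ω = 2.3560.
R = I cosω + sinω [n̂]ₓ + (1−cosω) n̂n̂ᵀ gives
  R = [-0.674229, -0.738435, -0.011365; +0.583175, -0.522902, -0.621675; +0.453124, -0.425779, +0.783193]
β = atan2(√(R₁₃²+R₂₃²), R₃₃) = 0.671012; α = atan2(R₂₃, R₁₃) mod 2π = 4.694110; γ = atan2(R₃₂, −R₃₁) mod 2π = 3.895888
First d^2_{0,0}(β=0.6710), then the phase factors e^{-i(0)α} and e^{-i(0)γ}:
With c≡cos(β/2)=0.944244 and s≡sin(β/2)=0.329247, N=[2·2·2·2]^{1/2}=4.000000
k: max(0,(0)−(0))=0 … min(2+(0),2−(0))=2
  k=0: (−1)^0·4.0000/(4)·0.9442^4·0.3292^0 = +0.794944
  k=1: (−1)^1·4.0000/(1)·0.9442^2·0.3292^2 = -0.386609
  k=2: (−1)^2·4.0000/(4)·0.9442^0·0.3292^4 = +0.011751
d^2_{0,0}(0.6710) = +0.794944 -0.386609 +0.011751 = +0.420086
D = (+1.000000+0.000000i)·(+0.420086)·(+1.000000+0.000000i) = +0.420086+0.000000i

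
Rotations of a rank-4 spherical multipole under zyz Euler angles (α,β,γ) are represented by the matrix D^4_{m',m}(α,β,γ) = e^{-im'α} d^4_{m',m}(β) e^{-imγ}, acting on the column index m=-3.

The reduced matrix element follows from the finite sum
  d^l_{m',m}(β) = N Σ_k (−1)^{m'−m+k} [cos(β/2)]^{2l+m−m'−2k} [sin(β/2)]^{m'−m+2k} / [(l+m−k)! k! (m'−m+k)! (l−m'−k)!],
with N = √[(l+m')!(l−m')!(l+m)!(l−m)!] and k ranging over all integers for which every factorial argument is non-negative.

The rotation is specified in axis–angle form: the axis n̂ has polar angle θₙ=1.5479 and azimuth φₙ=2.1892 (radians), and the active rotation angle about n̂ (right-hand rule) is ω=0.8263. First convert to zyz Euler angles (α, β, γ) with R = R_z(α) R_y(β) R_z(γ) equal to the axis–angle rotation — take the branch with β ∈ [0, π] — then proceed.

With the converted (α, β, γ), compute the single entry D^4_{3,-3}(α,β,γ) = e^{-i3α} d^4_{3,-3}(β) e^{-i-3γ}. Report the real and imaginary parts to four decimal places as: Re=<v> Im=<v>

Re=-0.0201 Im=0.0129

Axis–angle → zyz. n̂ = (sinθₙcosφₙ, sinθₙsinφₙ, cosθₙ) = (-0.579583, +0.814591, +0.022894), ω = 0.8263.
R = I cosω + sinω [n̂]ₓ + (1−cosω) n̂n̂ᵀ gives
  R = [+0.785901, -0.169049, +0.594796; -0.135375, +0.891532, +0.432255; -0.603352, -0.420230, +0.677770]
β = atan2(√(R₁₃²+R₂₃²), R₃₃) = 0.826070; α = atan2(R₂₃, R₁₃) mod 2π = 0.628440; γ = atan2(R₃₂, −R₃₁) mod 2π = 5.674818
Split into d^4_{3,-3}(β=0.8261) × two z-phases.
Half-angle: c=0.915907, s=0.401391. N=√(5040·1·1·5040)=5040.000000
k∈{0,1} keeps every argument non-negative
  k=0: (−1)^6·5040.0000/(720)·0.9159^2·0.4014^6 = +0.024559
  k=1: (−1)^7·5040.0000/(5040)·0.9159^0·0.4014^8 = -0.000674
d^4_{3,-3}(0.8261) = +0.024559 -0.000674 = +0.023885
Attach z-rotation phases: D = e^{-i(3)(0.6284)}·(+0.023885)·e^{-i(-3)(5.6748)} = -0.020124+0.012866i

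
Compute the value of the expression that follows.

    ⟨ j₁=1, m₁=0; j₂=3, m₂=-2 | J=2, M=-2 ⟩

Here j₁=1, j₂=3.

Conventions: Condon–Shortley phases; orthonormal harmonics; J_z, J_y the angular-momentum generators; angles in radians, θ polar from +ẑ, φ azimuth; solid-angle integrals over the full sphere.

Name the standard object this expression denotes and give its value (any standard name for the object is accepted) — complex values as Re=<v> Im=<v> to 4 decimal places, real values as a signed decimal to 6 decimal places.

Clebsch–Gordan coefficient, −√(5/21) ≈ -0.487950

This is a Clebsch–Gordan (vector-coupling) coefficient.
j₁+j₂−J=2  J+j₁−j₂=0  J−j₁+j₂=4  j₁+j₂+J+1=7
(j₁±m₁, j₂±m₂, J±M) = (1,1,1,5,0,4)
P² = 960/7
sum k=1..1:
  [1] −1/24 = -1/24
S = -1/24
C² = P²·S² = 5/21 ; C = -0.487950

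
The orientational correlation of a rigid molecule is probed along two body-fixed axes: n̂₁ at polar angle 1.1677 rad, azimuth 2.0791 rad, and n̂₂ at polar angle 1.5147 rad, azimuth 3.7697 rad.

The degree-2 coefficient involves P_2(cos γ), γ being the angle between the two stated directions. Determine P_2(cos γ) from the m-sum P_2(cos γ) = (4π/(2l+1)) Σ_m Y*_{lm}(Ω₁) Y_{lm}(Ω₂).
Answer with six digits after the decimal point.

-0.488444

Summing Y*_{l m}(θ₁,φ₁)·Y_{l m}(θ₂,φ₂) over m ∈ [−2, 2]; prefactor 4π/(2·2+1) = 2.513274:
  term(m=-2) = -0.122256+0.029867i   from Y*(Ω₁)=-0.171999-0.277918i, Y(Ω₂)=+0.119145-0.366163i
  term(m=-1) = -0.001441-0.011969i   from Y*(Ω₁)=-0.135670+0.243514i, Y(Ω₂)=-0.034992+0.025412i
  term(m=+0) = +0.053048+0.000000i   from Y*(Ω₁)=-0.169799-0.000000i, Y(Ω₂)=-0.312417+0.000000i
  term(m=+1) = -0.001441+0.011969i   from Y*(Ω₁)=+0.135670+0.243514i, Y(Ω₂)=+0.034992+0.025412i
  term(m=+2) = -0.122256-0.029867i   from Y*(Ω₁)=-0.171999+0.277918i, Y(Ω₂)=+0.119145+0.366163i
Σ over m = -0.194346+0.000000i; ×(4π/5) → -0.488444+0.000000i. Real part: -0.488444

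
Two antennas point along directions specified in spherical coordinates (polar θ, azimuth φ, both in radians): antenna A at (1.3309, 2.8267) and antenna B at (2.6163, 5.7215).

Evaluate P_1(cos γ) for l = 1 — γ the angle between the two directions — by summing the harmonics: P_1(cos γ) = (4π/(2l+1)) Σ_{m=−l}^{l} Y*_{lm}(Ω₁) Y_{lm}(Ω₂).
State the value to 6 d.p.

-0.677914

Term-by-term m-sum for l=1 (normalisation 4π/3 = 4.188790):
  m=-1: (-0.319099, 0.103940) × (0.146635, 0.092277) = (-0.056382, -0.014204)  (running Σ = (-0.056382, -0.014204))
  m=0: (0.116093, -0.000000) × (-0.422728, 0.000000) = (-0.049076, 0.000000)  (running Σ = (-0.105458, -0.014204))
  m=1: (0.319099, 0.103940) × (-0.146635, 0.092277) = (-0.056382, 0.014204)  (running Σ = (-0.161840, 0.000000))
Accumulated sum (-0.161840, 0.000000); after 4π/(2l+1) scaling, (-0.677914, 0.000000) ⇒ P_1 = -0.677914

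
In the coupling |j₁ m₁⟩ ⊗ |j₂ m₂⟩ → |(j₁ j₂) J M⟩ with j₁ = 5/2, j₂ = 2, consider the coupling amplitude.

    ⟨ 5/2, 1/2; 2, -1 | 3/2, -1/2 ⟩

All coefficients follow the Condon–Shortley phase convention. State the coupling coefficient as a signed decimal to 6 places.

-0.487950

triangle: 3!×2!×1!/7! = 12/5040
(j±m)!: 3!×2!×1!×3!×1!×2! = 144
prefactor² = (2J+1)×Δ×N² = 48/35
  k=0: +1/(0!×3!×2!×1!×0!×0!) = 1/12
  k=1: −1/(1!×2!×1!×0!×1!×1!) = -1/2
Σ = -5/12  ⇒  CG² = 48/35×(-5/12)² = 5/21
CG = −√(5/21) = -0.487950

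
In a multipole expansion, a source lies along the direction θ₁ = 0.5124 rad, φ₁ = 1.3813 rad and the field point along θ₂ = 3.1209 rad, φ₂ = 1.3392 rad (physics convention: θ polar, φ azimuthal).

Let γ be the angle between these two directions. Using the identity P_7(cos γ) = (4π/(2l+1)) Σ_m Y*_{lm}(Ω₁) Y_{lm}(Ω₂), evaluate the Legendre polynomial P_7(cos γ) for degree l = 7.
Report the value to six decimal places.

Term-by-term m-sum for l=7 (normalisation 4π/15 = 0.837758):
  term(m=-7) = (0.000000, 0.000000)   from Y*(Ω₁)=(-0.003303, -0.000824), Y(Ω₂)=(-0.000000, -0.000000)
  term(m=-6) = (-0.000000, -0.000000)   from Y*(Ω₁)=(-0.009519, 0.020548), Y(Ω₂)=(0.000000, 0.000000)
  term(m=-5) = (0.000000, 0.000000)   from Y*(Ω₁)=(0.074898, 0.053846), Y(Ω₂)=(0.000000, -0.000000)
  term(m=-4) = (-0.000000, -0.000000)   from Y*(Ω₁)=(0.184508, -0.174660), Y(Ω₂)=(-0.000001, -0.000001)
  term(m=-3) = (0.000036, 0.000005)   from Y*(Ω₁)=(-0.248337, -0.388732), Y(Ω₂)=(-0.000050, 0.000060)
  term(m=-2) = (-0.001463, -0.000123)   from Y*(Ω₁)=(-0.425029, 0.169266), Y(Ω₂)=(0.002871, 0.001434)
  term(m=-1) = (-0.000098, -0.000004)   from Y*(Ω₁)=(-0.000220, -0.001145), Y(Ω₂)=(0.019359, -0.082088)
  term(m=+0) = (0.488491, 0.000000)   from Y*(Ω₁)=(-0.449804, -0.000000), Y(Ω₂)=(-1.086009, 0.000000)
  term(m=+1) = (-0.000098, 0.000004)   from Y*(Ω₁)=(0.000220, -0.001145), Y(Ω₂)=(-0.019359, -0.082088)
  term(m=+2) = (-0.001463, 0.000123)   from Y*(Ω₁)=(-0.425029, -0.169266), Y(Ω₂)=(0.002871, -0.001434)
  term(m=+3) = (0.000036, -0.000005)   from Y*(Ω₁)=(0.248337, -0.388732), Y(Ω₂)=(0.000050, 0.000060)
  term(m=+4) = (-0.000000, 0.000000)   from Y*(Ω₁)=(0.184508, 0.174660), Y(Ω₂)=(-0.000001, 0.000001)
  term(m=+5) = (0.000000, -0.000000)   from Y*(Ω₁)=(-0.074898, 0.053846), Y(Ω₂)=(-0.000000, -0.000000)
  term(m=+6) = (-0.000000, 0.000000)   from Y*(Ω₁)=(-0.009519, -0.020548), Y(Ω₂)=(0.000000, -0.000000)
  term(m=+7) = (0.000000, -0.000000)   from Y*(Ω₁)=(0.003303, -0.000824), Y(Ω₂)=(0.000000, -0.000000)
Σ over m = (0.485440, 0.000000); ×(4π/15) → (0.406681, 0.000000). Real part: 0.406681

0.406681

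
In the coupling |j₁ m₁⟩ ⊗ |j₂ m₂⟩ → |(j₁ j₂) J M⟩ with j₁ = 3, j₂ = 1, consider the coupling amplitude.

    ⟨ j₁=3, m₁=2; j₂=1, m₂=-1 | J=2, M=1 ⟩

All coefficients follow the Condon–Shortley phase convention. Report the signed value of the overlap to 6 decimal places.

triangle: 2!×4!×0!/7! = 48/5040
(j±m)!: 5!×1!×0!×2!×3!×1! = 1440
prefactor² = (2J+1)×Δ×N² = 480/7
  k=0: +1/(0!×2!×1!×0!×3!×0!) = 1/12
Σ = 1/12  ⇒  CG² = 480/7×(1/12)² = 10/21
CG = +√(10/21) = +0.690066

+√(10/21) ≈ +0.690066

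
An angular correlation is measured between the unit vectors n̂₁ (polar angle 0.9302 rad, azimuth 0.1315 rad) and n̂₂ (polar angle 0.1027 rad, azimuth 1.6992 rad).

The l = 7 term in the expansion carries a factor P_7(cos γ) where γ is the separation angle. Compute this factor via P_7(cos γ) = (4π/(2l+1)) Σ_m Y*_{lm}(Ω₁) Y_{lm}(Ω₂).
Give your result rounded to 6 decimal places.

0.323435

Summing Y*_{l m}(θ₁,φ₁)·Y_{l m}(θ₂,φ₂) over m ∈ [−7, 7]; prefactor 4π/(2·7+1) = 0.837758:
  m=-7: (+0.064461+0.084742i) × (+0.000000+0.000000i) = -0.000000+0.000000i  (running Σ = -0.000000+0.000000i)
  m=-6: (+0.209241+0.210754i) × (-0.000002+0.000002i) = -0.000001-0.000000i  (running Σ = -0.000001-0.000000i)
  m=-5: (+0.350561+0.270670i) × (-0.000030-0.000039i) = +0.000000-0.000022i  (running Σ = -0.000000-0.000022i)
  m=-4: (+0.257620+0.149563i) × (+0.000693-0.000391i) = +0.000237+0.000003i  (running Σ = +0.000237-0.000019i)
  m=-3: (-0.122591-0.051038i) × (+0.003481+0.008584i) = +0.000011-0.001230i  (running Σ = +0.000248-0.001249i)
  m=-2: (-0.350943-0.094487i) × (-0.073040+0.019181i) = +0.027445+0.000170i  (running Σ = +0.027693-0.001079i)
  m=-1: (-0.019530-0.002583i) × (-0.049931-0.386721i) = -0.000024+0.007682i  (running Σ = +0.027669+0.006603i)
  m=0: (+0.352966-0.000000i) × (+0.937012+0.000000i) = +0.330734+0.000000i  (running Σ = +0.358403+0.006603i)
  m=1: (+0.019530-0.002583i) × (+0.049931-0.386721i) = -0.000024-0.007682i  (running Σ = +0.358379-0.001079i)
  m=2: (-0.350943+0.094487i) × (-0.073040-0.019181i) = +0.027445-0.000170i  (running Σ = +0.385825-0.001249i)
  m=3: (+0.122591-0.051038i) × (-0.003481+0.008584i) = +0.000011+0.001230i  (running Σ = +0.385836-0.000019i)
  m=4: (+0.257620-0.149563i) × (+0.000693+0.000391i) = +0.000237-0.000003i  (running Σ = +0.386073-0.000022i)
  m=5: (-0.350561+0.270670i) × (+0.000030-0.000039i) = +0.000000+0.000022i  (running Σ = +0.386073-0.000000i)
  m=6: (+0.209241-0.210754i) × (-0.000002-0.000002i) = -0.000001+0.000000i  (running Σ = +0.386073+0.000000i)
  m=7: (-0.064461+0.084742i) × (-0.000000+0.000000i) = -0.000000-0.000000i  (running Σ = +0.386073-0.000000i)
Accumulated sum +0.386073-0.000000i; after 4π/(2l+1) scaling, +0.323435-0.000000i ⇒ P_7 = 0.323435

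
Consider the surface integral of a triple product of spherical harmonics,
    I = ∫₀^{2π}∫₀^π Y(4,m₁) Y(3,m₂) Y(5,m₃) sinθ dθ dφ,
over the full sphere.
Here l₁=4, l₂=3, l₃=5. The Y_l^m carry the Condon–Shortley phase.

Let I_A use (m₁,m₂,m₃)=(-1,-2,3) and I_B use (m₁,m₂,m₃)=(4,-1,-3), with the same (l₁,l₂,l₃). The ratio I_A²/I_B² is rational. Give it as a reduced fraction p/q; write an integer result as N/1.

5/112

Shared (l₁,l₂,l₃)=(4,3,5): N and (l;000)² cancel in I_A²/I_B².
A: Δ = 2!·6!·4!/13! = 1/180180; Racah Σ t=0..1: t=0:+1/1440 t=1:−1/1152 = -1/5760; ⇒ 3j(4 3 5; -1 -2 3)² = 1/858, sgn -1
B: Δ = 2!·6!·4!/13! = 1/180180; Racah Σ t=0..0: t=0:+1/5760 = 1/5760; ⇒ 3j(4 3 5; 4 -1 -3)² = 56/2145, sgn +1
I_A²/I_B² = (1/858)/(56/2145) = 5/112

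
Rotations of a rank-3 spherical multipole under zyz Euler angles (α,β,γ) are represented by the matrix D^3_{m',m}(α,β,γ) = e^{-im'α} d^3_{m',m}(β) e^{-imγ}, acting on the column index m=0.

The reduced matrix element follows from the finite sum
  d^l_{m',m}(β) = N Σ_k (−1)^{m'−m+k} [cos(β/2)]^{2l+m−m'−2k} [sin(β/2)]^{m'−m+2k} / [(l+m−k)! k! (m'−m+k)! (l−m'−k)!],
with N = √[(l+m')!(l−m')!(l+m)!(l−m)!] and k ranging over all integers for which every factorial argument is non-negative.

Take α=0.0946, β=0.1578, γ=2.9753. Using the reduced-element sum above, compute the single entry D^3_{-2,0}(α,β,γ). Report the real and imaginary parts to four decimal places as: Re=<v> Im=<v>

D^3_{-2,0}(0.0946,0.1578,2.9753) = e^{-i·-2·0.0946}·d^3_{-2,0}(0.1578)·e^{-i·0·2.9753}. Compute d first:
Half-angle: c=0.996889, s=0.078818. N=√(1·120·6·6)=65.726707
k∈{2,3} keeps every argument non-negative
  k=2: (−1)^0·65.7267/(12)·0.9969^4·0.0788^2 = +0.033605
  k=3: (−1)^1·65.7267/(12)·0.9969^2·0.0788^4 = -0.000210
d^3_{-2,0}(0.1578) = +0.033605 -0.000210 = +0.033395
Phases: e^{-i·(-2)·0.0946}=+0.982155+0.188073i, e^{-i·(0)·2.9753}=+1.000000+0.000000i ⇒ D=+0.032799+0.006281i

Re=0.0328 Im=0.0063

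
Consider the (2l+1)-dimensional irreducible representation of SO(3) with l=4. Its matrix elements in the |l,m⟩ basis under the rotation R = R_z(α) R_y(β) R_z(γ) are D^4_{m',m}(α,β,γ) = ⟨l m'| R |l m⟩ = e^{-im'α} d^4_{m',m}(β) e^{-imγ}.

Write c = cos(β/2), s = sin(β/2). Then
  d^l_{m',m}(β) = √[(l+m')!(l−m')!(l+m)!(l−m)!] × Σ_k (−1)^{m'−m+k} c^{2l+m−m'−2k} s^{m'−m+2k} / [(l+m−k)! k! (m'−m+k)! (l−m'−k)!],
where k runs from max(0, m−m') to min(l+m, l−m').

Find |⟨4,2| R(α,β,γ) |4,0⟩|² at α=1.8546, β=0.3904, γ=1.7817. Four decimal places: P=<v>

D^4_{2,0}(1.8546,0.3904,1.7817) = e^{-i·2·1.8546}·d^4_{2,0}(0.3904)·e^{-i·0·1.7817}. Compute d first:
Half-angle: c=0.981009, s=0.193963. N=√(720·2·24·24)=910.735966
Admissible k: 0..2 (factorial args all ≥0)
  k=0: (−1)^2·910.7360/(96)·0.9810^6·0.1940^2 = +0.318123
  k=1: (−1)^3·910.7360/(36)·0.9810^4·0.1940^4 = -0.033163
  k=2: (−1)^4·910.7360/(96)·0.9810^2·0.1940^6 = +0.000486
d^4_{2,0}(0.3904) = +0.318123 -0.033163 +0.000486 = +0.285446
|D^4_{2,0}|² = |d^4_{2,0}(β)|² = (+0.285446)² = 0.081480 (the z-rotation phases have unit modulus)

P=0.0815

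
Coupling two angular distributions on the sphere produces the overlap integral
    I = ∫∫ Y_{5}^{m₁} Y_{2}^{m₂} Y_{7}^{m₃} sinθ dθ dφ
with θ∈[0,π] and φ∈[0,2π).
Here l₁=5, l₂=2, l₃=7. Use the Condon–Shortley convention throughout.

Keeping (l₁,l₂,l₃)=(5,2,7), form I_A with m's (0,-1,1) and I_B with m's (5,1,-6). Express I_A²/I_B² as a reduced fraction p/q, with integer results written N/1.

168/143

Same 5,2,7: normalisation and zero-m 3j drop out of the ratio.
A: Δ: 0! 10! 4! / 15! → 1/15015; sum: t=0:+1/86400 = 1/86400; 3j²(5 2 7; 0 -1 1) = Δ·Π!·Σ² = 16/715  (sign +1)
B: Δ: 0! 10! 4! / 15! → 1/15015; sum: t=0:+1/21772800 = 1/21772800; 3j²(5 2 7; 5 1 -6) = Δ·Π!·Σ² = 2/105  (sign -1)
I_A²/I_B² = (16/715)/(2/105) = 168/143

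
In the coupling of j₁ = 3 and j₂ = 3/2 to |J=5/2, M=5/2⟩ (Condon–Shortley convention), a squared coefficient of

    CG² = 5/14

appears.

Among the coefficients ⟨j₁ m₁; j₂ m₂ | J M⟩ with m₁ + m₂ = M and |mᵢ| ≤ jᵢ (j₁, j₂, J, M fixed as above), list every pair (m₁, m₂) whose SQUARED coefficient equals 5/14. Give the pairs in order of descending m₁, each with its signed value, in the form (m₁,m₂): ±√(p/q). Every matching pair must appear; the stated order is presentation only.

Admissible pairs with m₁+m₂ = M = 5/2: (1,3/2), (2,1/2), (3,-1/2)
  (m₁,m₂)=(3,-1/2): CG² = 15/28, CG = +√(15/28)
  (m₁,m₂)=(2,1/2): CG² = 5/14, CG = −√(5/14)   ← matches the target
  (m₁,m₂)=(1,3/2): CG² = 3/28, CG = +√(3/28)
Pairs with CG² = 5/14: (2,1/2): −√(5/14)

(2,1/2): −√(5/14)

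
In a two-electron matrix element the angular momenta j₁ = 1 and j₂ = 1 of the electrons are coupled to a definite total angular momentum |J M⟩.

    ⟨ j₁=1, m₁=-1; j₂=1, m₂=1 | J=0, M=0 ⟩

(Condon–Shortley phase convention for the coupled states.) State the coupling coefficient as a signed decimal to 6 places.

+√(1/3) = +0.577350

√[1·2!0!0!/3! · 0!2!2!0!0!0!] = √(4/3)
  +(−1)^2/∏(2,0,0,0,0,0)! = 1/2  (running 1/2)
⟨..|..⟩ = √(4/3)·(1/2) = +0.577350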